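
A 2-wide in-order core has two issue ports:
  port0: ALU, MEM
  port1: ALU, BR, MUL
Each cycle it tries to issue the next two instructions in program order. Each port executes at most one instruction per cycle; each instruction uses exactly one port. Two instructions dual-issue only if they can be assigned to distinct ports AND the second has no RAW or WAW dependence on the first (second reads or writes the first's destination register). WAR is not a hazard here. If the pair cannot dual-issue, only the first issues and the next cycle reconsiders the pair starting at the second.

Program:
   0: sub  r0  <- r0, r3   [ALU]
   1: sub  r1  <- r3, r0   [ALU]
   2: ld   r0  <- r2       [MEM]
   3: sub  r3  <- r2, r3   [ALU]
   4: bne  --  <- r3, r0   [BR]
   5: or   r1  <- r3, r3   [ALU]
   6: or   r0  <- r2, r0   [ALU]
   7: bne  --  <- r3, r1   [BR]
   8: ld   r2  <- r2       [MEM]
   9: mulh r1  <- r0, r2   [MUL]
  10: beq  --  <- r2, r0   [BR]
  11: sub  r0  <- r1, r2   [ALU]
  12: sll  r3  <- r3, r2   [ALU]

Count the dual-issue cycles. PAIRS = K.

PAIRS = 4

  cy0 -> i0 (sub.ALU) RAW r0
  cy1 -> i1,i2 (sub.ALU ld.MEM) dual
  cy2 -> i3 (sub.ALU) RAW r3
  cy3 -> i4,i5 (bne.BR or.ALU) dual
  cy4 -> i6,i7 (or.ALU bne.BR) dual
  cy5 -> i8 (ld.MEM) RAW r2
  cy6 -> i9 (mulh.MUL) no-port MUL/BR
  cy7 -> i10,i11 (beq.BR sub.ALU) dual
  cy8 -> i12 (sll.ALU) tail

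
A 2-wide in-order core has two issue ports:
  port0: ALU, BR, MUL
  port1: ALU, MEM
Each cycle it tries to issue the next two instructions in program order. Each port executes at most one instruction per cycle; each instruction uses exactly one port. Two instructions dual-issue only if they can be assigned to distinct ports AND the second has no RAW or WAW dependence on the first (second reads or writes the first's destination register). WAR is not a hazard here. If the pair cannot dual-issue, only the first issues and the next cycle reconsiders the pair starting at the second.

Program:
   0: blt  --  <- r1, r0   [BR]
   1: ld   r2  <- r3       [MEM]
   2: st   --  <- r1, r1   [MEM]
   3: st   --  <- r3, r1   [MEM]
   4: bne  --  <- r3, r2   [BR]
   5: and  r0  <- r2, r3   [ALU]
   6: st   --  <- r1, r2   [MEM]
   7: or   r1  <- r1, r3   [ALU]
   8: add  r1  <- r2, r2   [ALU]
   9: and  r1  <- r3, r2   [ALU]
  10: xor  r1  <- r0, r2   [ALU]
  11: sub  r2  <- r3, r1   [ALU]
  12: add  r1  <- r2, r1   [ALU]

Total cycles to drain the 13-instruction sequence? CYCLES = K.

c0: i0,i1 blt.BR+ld.MEM  2-wide
c1: i2 st.MEM  no-port MEM/MEM
c2: i3,i4 st.MEM+bne.BR  2-wide
c3: i5,i6 and.ALU+st.MEM  2-wide
c4: i7 or.ALU  WAW r1
c5: i8 add.ALU  WAW r1
c6: i9 and.ALU  WAW r1
c7: i10 xor.ALU  RAW r1
c8: i11 sub.ALU  RAW r2
c9: i12 add.ALU  tail

CYCLES = 10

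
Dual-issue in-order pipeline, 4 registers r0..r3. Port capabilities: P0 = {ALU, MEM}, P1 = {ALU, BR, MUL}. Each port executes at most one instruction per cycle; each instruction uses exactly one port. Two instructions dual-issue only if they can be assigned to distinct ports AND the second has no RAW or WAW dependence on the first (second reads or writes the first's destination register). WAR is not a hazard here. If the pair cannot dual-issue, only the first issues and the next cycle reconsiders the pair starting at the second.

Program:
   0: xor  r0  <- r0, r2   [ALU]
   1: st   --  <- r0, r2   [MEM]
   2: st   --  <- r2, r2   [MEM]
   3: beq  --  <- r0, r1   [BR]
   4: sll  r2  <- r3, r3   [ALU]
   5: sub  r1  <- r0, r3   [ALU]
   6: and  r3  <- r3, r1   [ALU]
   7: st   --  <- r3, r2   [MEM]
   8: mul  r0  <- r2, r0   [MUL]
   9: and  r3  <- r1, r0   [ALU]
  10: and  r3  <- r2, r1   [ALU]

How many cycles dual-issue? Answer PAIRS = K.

t=0 i0:xor.ALU ; RAW r0
t=1 i1:st.MEM ; no-port MEM/MEM
t=2 i2+i3:st.MEM;beq.BR ; dual
t=3 i4+i5:sll.ALU;sub.ALU ; dual
t=4 i6:and.ALU ; RAW r3
t=5 i7+i8:st.MEM;mul.MUL ; dual
t=6 i9:and.ALU ; WAW r3
t=7 i10:and.ALU ; tail

PAIRS = 3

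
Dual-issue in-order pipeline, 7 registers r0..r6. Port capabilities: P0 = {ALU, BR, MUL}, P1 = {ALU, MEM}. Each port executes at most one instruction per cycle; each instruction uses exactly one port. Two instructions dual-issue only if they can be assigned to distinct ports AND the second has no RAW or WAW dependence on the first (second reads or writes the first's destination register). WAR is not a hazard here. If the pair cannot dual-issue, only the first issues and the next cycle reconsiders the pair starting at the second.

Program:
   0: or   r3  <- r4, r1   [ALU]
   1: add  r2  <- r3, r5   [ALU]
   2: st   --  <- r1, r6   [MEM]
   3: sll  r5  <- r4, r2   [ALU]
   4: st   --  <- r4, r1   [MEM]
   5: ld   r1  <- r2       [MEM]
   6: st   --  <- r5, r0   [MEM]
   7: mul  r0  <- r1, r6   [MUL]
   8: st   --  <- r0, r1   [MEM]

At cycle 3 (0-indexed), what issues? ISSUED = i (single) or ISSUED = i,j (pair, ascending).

0. or.ALU @i0  | RAW r3
1. add.ALU;st.MEM @i1/i2  | dual
2. sll.ALU;st.MEM @i3/i4  | dual
3. ld.MEM @i5  | no-port MEM/MEM
4. st.MEM;mul.MUL @i6/i7  | dual
5. st.MEM @i8  | tail

ISSUED = 5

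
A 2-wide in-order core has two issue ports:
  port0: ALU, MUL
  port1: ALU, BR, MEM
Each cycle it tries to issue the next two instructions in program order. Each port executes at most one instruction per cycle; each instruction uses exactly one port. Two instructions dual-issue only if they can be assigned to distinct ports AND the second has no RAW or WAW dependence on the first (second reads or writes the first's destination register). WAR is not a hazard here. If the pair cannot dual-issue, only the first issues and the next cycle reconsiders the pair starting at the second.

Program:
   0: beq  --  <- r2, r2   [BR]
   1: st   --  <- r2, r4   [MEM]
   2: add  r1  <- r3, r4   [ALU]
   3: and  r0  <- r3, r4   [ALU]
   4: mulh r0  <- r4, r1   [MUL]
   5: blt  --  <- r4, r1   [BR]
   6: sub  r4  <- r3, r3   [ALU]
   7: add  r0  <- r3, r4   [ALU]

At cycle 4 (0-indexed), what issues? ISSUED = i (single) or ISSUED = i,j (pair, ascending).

0. beq @i0  | no-port BR/MEM
1. st add @i1+i2  | dual
2. and @i3  | WAW r0
3. mulh blt @i4+i5  | dual
4. sub @i6  | RAW r4
5. add @i7  | tail

ISSUED = 6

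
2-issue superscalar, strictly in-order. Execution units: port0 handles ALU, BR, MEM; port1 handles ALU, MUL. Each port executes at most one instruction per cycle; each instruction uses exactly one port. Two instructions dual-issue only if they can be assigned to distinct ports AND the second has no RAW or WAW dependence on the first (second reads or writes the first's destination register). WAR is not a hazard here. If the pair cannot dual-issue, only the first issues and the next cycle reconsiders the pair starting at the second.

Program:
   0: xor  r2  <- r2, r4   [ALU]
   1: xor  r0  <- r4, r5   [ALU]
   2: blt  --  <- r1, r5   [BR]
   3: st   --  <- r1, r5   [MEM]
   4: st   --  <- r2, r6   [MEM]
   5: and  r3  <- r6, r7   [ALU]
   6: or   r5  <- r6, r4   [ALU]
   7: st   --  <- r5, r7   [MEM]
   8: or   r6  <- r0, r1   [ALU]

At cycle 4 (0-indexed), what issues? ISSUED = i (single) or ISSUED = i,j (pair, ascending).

ISSUED = 6

t=0 i0,i1:xor.ALU;xor.ALU ; pair
t=1 i2:blt.BR ; no-port BR/MEM
t=2 i3:st.MEM ; no-port MEM/MEM
t=3 i4,i5:st.MEM;and.ALU ; pair
t=4 i6:or.ALU ; RAW r5
t=5 i7,i8:st.MEM;or.ALU ; pair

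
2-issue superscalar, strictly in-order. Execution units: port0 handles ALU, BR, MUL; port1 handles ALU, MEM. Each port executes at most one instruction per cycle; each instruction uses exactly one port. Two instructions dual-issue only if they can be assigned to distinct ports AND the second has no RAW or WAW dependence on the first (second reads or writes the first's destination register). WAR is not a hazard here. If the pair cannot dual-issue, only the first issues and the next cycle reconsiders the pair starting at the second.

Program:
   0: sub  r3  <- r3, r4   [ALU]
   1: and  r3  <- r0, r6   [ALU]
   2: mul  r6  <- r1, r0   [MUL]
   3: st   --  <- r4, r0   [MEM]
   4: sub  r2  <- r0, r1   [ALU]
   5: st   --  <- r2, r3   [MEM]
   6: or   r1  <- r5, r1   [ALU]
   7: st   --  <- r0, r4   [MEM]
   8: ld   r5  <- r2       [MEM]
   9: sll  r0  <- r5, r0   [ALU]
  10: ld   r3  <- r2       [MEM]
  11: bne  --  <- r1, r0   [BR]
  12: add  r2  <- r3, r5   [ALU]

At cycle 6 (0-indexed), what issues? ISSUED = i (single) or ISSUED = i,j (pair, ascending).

ISSUED = 9,10

0. sub.ALU @i0  | WAW r3
1. and.ALU;mul.MUL @i1&i2  | pair
2. st.MEM;sub.ALU @i3&i4  | pair
3. st.MEM;or.ALU @i5&i6  | pair
4. st.MEM @i7  | no-port MEM/MEM
5. ld.MEM @i8  | RAW r5
6. sll.ALU;ld.MEM @i9&i10  | pair
7. bne.BR;add.ALU @i11&i12  | pair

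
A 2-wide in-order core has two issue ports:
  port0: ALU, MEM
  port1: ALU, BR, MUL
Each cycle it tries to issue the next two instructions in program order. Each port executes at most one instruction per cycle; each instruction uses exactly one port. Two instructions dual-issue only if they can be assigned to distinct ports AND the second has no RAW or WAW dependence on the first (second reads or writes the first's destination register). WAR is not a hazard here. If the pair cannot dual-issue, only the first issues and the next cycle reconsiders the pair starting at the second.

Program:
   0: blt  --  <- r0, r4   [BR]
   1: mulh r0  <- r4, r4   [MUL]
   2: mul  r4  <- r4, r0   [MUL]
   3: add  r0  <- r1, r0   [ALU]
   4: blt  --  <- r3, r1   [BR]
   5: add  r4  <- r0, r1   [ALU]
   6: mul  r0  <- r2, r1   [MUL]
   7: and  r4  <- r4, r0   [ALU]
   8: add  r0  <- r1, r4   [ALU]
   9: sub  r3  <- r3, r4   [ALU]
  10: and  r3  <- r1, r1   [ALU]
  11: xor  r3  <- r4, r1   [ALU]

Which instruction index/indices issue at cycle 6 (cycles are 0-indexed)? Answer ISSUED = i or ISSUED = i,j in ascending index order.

ISSUED = 8,9

[0] i0  blt  -- no-port BR/MUL
[1] i1  mulh  -- no-port MUL/MUL
[2] i2&i3  mul;add  -- 2-wide
[3] i4&i5  blt;add  -- 2-wide
[4] i6  mul  -- RAW r0
[5] i7  and  -- RAW r4
[6] i8&i9  add;sub  -- 2-wide
[7] i10  and  -- WAW r3
[8] i11  xor  -- tail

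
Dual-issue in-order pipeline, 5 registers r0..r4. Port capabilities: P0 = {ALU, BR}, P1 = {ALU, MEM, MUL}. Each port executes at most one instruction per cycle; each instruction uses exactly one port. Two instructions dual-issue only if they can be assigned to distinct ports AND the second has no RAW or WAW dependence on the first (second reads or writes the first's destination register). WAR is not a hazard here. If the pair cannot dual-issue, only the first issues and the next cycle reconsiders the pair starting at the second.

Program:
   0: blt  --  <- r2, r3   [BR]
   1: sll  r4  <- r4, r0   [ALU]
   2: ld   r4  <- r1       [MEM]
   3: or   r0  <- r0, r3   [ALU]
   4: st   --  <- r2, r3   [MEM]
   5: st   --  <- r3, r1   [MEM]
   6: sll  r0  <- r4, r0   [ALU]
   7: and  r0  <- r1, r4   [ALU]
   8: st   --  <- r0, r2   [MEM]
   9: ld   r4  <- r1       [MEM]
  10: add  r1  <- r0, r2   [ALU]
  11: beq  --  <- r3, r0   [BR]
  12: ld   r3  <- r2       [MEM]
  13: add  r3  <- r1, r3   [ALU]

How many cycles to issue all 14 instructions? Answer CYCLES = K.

  cy0 -> i0/i1 (blt sll) 2-wide
  cy1 -> i2/i3 (ld or) 2-wide
  cy2 -> i4 (st) no-port MEM/MEM
  cy3 -> i5/i6 (st sll) 2-wide
  cy4 -> i7 (and) RAW r0
  cy5 -> i8 (st) no-port MEM/MEM
  cy6 -> i9/i10 (ld add) 2-wide
  cy7 -> i11/i12 (beq ld) 2-wide
  cy8 -> i13 (add) tail

CYCLES = 9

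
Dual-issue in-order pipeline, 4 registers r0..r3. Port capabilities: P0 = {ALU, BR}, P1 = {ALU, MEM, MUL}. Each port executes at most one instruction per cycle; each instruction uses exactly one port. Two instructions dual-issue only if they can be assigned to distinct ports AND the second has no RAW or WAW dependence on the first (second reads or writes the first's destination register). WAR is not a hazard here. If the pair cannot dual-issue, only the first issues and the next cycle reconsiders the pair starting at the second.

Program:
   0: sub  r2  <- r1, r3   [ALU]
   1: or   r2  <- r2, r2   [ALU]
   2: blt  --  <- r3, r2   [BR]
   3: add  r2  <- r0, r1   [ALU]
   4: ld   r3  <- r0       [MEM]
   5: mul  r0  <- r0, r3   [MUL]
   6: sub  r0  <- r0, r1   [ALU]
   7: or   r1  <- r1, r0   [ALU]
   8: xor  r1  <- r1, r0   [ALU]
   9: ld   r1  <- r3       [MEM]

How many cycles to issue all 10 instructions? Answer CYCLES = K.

c0: i0 sub.ALU  RAW+WAW r2
c1: i1 or.ALU  RAW r2
c2: i2&i3 blt.BR+add.ALU  pair
c3: i4 ld.MEM  no-port MEM/MUL
c4: i5 mul.MUL  RAW+WAW r0
c5: i6 sub.ALU  RAW r0
c6: i7 or.ALU  RAW+WAW r1
c7: i8 xor.ALU  WAW r1
c8: i9 ld.MEM  tail

CYCLES = 9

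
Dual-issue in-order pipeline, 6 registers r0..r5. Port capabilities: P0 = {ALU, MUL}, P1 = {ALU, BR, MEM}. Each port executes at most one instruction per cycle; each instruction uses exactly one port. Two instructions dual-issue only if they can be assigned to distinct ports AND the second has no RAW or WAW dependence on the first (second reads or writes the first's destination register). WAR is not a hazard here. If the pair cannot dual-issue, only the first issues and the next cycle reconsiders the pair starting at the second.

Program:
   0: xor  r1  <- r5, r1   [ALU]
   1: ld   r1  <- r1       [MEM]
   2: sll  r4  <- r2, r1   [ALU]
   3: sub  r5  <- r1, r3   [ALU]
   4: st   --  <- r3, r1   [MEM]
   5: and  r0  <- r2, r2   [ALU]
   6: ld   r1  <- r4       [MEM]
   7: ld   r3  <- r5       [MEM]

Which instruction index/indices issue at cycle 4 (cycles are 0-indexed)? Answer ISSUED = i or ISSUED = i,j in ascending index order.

ISSUED = 6

  cy0 -> i0 (xor.ALU) RAW+WAW r1
  cy1 -> i1 (ld.MEM) RAW r1
  cy2 -> i2&i3 (sll.ALU+sub.ALU) 2-wide
  cy3 -> i4&i5 (st.MEM+and.ALU) 2-wide
  cy4 -> i6 (ld.MEM) no-port MEM/MEM
  cy5 -> i7 (ld.MEM) tail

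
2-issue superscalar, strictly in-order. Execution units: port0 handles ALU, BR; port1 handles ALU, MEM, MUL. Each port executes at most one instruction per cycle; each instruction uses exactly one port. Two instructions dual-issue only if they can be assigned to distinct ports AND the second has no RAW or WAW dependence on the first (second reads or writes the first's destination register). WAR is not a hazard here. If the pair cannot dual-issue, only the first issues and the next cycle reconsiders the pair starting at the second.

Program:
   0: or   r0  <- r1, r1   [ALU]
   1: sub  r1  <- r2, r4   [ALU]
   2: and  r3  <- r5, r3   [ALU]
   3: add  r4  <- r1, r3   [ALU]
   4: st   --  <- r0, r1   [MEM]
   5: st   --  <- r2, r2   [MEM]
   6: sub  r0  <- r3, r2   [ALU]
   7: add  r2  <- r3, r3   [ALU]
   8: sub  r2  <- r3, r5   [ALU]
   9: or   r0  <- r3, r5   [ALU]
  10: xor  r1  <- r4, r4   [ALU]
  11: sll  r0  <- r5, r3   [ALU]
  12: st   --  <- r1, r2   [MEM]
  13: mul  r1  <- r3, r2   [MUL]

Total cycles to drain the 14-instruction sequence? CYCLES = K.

CYCLES = 9

[0] i0/i1  or/sub  -- 2-wide
[1] i2  and  -- RAW r3
[2] i3/i4  add/st  -- 2-wide
[3] i5/i6  st/sub  -- 2-wide
[4] i7  add  -- WAW r2
[5] i8/i9  sub/or  -- 2-wide
[6] i10/i11  xor/sll  -- 2-wide
[7] i12  st  -- no-port MEM/MUL
[8] i13  mul  -- tail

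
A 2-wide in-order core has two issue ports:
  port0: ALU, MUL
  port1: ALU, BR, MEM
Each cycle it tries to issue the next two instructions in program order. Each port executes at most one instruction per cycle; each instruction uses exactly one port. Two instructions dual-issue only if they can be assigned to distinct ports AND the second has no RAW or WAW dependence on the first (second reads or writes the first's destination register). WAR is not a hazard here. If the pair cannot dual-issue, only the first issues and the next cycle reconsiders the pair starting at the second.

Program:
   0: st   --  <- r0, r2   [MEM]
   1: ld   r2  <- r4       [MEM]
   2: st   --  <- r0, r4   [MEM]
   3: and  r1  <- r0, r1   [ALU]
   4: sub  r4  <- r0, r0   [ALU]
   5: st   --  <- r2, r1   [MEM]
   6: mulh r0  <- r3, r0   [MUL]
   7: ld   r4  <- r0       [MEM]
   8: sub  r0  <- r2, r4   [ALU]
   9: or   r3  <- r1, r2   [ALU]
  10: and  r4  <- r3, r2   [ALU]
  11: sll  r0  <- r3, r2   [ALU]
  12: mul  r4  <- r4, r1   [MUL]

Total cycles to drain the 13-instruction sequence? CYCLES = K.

CYCLES = 9

t=0 i0:st.MEM ; no-port MEM/MEM
t=1 i1:ld.MEM ; no-port MEM/MEM
t=2 i2,i3:st.MEM/and.ALU ; dual
t=3 i4,i5:sub.ALU/st.MEM ; dual
t=4 i6:mulh.MUL ; RAW r0
t=5 i7:ld.MEM ; RAW r4
t=6 i8,i9:sub.ALU/or.ALU ; dual
t=7 i10,i11:and.ALU/sll.ALU ; dual
t=8 i12:mul.MUL ; tail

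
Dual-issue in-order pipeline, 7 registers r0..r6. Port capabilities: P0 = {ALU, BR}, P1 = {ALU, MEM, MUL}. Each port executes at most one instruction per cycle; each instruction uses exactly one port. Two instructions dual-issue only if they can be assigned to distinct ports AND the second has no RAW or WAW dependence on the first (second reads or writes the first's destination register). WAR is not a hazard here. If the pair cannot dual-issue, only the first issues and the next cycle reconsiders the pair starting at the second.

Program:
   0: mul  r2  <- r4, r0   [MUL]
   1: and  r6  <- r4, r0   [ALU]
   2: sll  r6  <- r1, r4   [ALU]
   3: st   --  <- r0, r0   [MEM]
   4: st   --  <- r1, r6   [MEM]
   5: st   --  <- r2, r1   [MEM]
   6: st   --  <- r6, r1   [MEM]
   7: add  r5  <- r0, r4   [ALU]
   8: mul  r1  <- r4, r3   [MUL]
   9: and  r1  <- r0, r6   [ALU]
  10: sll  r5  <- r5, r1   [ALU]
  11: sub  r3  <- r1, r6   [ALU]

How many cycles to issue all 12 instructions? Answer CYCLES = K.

[0] i0,i1  mul and  -- pair
[1] i2,i3  sll st  -- pair
[2] i4  st  -- no-port MEM/MEM
[3] i5  st  -- no-port MEM/MEM
[4] i6,i7  st add  -- pair
[5] i8  mul  -- WAW r1
[6] i9  and  -- RAW r1
[7] i10,i11  sll sub  -- pair

CYCLES = 8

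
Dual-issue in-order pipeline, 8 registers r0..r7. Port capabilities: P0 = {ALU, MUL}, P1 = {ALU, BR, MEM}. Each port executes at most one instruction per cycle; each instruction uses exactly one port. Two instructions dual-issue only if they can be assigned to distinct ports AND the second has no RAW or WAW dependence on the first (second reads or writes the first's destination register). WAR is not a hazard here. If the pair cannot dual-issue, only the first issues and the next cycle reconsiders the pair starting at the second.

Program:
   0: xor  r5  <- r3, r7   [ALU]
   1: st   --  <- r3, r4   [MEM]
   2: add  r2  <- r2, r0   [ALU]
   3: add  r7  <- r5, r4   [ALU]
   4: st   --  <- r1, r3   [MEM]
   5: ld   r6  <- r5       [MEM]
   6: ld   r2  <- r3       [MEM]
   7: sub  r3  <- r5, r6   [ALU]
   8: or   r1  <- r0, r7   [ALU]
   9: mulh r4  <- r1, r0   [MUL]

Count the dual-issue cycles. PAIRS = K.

c0: i0/i1 xor+st  2-wide
c1: i2/i3 add+add  2-wide
c2: i4 st  no-port MEM/MEM
c3: i5 ld  no-port MEM/MEM
c4: i6/i7 ld+sub  2-wide
c5: i8 or  RAW r1
c6: i9 mulh  tail

PAIRS = 3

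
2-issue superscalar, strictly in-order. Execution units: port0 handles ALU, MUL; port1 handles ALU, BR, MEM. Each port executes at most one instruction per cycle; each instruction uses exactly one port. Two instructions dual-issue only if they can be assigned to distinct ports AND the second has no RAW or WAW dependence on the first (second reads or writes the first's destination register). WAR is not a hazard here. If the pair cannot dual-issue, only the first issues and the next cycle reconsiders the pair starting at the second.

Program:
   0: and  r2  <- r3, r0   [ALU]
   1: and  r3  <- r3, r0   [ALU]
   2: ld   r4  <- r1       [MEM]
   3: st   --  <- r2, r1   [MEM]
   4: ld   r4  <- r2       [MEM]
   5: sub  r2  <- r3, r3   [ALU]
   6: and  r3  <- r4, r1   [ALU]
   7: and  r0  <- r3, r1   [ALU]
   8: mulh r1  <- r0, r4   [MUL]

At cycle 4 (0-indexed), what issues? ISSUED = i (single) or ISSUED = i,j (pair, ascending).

ISSUED = 6

#0 head=0: and.ALU;and.ALU i0,i1 2-wide
#1 head=2: ld.MEM i2 no-port MEM/MEM
#2 head=3: st.MEM i3 no-port MEM/MEM
#3 head=4: ld.MEM;sub.ALU i4,i5 2-wide
#4 head=6: and.ALU i6 RAW r3
#5 head=7: and.ALU i7 RAW r0
#6 head=8: mulh.MUL i8 tail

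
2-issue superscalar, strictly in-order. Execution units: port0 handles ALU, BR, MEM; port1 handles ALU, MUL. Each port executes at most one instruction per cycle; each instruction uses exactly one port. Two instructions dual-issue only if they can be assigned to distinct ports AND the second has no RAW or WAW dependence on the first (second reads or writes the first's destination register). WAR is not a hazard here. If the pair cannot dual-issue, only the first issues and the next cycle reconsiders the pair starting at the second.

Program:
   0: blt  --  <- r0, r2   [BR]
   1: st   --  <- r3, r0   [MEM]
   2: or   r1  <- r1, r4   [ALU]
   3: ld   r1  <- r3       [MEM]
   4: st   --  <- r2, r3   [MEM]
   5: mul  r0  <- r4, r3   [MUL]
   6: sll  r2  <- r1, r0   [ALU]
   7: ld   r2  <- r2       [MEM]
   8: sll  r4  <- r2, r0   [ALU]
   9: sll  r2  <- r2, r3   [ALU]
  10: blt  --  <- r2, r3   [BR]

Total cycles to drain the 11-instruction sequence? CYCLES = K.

#0 head=0: blt i0 no-port BR/MEM
#1 head=1: st+or i1&i2 dual
#2 head=3: ld i3 no-port MEM/MEM
#3 head=4: st+mul i4&i5 dual
#4 head=6: sll i6 RAW+WAW r2
#5 head=7: ld i7 RAW r2
#6 head=8: sll+sll i8&i9 dual
#7 head=10: blt i10 tail

CYCLES = 8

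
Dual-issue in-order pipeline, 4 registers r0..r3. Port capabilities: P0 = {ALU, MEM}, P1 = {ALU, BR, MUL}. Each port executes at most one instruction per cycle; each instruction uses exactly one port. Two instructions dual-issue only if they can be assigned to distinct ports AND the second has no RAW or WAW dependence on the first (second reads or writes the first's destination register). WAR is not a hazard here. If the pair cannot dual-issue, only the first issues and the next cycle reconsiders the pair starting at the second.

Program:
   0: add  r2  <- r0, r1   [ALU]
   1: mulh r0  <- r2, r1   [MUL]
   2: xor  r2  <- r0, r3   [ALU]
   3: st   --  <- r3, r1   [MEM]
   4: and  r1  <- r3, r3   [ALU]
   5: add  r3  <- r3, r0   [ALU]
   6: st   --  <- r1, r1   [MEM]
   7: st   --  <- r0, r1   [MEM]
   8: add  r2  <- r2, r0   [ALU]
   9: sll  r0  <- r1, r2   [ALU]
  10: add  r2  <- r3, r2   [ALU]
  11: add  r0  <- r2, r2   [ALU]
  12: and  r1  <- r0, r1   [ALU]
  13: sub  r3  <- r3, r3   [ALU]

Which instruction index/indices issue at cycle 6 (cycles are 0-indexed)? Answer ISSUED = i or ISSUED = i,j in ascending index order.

ISSUED = 9,10

  cy0 -> i0 (add) RAW r2
  cy1 -> i1 (mulh) RAW r0
  cy2 -> i2&i3 (xor;st) pair
  cy3 -> i4&i5 (and;add) pair
  cy4 -> i6 (st) no-port MEM/MEM
  cy5 -> i7&i8 (st;add) pair
  cy6 -> i9&i10 (sll;add) pair
  cy7 -> i11 (add) RAW r0
  cy8 -> i12&i13 (and;sub) pair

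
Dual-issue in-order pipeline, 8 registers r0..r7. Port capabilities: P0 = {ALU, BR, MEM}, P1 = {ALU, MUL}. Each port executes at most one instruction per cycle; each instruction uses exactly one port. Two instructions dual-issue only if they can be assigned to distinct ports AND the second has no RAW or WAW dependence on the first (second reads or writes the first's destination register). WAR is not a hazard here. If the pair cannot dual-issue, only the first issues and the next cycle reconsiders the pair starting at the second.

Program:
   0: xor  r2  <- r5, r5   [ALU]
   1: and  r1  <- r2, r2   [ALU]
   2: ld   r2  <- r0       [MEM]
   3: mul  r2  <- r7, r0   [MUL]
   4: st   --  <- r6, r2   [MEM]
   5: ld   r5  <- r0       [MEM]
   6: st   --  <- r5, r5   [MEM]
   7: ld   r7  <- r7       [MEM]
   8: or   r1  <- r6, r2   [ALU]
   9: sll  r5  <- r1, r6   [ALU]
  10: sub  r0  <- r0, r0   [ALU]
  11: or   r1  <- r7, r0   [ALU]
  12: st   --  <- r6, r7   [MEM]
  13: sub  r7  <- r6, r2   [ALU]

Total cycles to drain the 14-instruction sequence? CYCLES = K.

[0] i0  xor  -- RAW r2
[1] i1/i2  and;ld  -- 2-wide
[2] i3  mul  -- RAW r2
[3] i4  st  -- no-port MEM/MEM
[4] i5  ld  -- no-port MEM/MEM
[5] i6  st  -- no-port MEM/MEM
[6] i7/i8  ld;or  -- 2-wide
[7] i9/i10  sll;sub  -- 2-wide
[8] i11/i12  or;st  -- 2-wide
[9] i13  sub  -- tail

CYCLES = 10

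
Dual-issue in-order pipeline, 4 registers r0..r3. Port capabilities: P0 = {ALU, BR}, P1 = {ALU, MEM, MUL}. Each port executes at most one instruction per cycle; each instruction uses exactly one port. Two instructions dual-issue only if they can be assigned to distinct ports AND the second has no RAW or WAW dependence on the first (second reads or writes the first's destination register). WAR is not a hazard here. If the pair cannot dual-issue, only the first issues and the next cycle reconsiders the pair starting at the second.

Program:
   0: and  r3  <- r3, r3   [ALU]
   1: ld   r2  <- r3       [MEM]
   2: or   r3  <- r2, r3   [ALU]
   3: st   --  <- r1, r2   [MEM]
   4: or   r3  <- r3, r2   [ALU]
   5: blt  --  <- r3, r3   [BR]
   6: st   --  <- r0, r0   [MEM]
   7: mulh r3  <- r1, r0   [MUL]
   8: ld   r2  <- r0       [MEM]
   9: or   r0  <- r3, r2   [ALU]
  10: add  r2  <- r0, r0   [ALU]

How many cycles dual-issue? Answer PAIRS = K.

PAIRS = 2

[0] i0  and.ALU  -- RAW r3
[1] i1  ld.MEM  -- RAW r2
[2] i2,i3  or.ALU;st.MEM  -- 2-wide
[3] i4  or.ALU  -- RAW r3
[4] i5,i6  blt.BR;st.MEM  -- 2-wide
[5] i7  mulh.MUL  -- no-port MUL/MEM
[6] i8  ld.MEM  -- RAW r2
[7] i9  or.ALU  -- RAW r0
[8] i10  add.ALU  -- tail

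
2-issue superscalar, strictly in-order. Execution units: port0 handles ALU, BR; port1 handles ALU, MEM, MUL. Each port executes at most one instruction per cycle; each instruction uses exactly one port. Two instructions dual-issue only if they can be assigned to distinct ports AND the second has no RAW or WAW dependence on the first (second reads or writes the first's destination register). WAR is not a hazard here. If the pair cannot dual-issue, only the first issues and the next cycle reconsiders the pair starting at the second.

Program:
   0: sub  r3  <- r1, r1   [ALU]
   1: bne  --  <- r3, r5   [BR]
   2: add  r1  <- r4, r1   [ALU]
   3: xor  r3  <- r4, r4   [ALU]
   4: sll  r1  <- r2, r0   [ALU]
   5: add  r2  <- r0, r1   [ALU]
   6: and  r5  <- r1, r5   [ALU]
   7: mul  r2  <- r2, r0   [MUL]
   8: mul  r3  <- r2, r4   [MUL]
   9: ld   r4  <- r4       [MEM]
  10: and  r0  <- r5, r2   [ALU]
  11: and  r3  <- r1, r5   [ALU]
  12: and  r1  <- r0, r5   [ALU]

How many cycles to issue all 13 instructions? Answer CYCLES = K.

  cy0 -> i0 (sub) RAW r3
  cy1 -> i1&i2 (bne add) pair
  cy2 -> i3&i4 (xor sll) pair
  cy3 -> i5&i6 (add and) pair
  cy4 -> i7 (mul) no-port MUL/MUL
  cy5 -> i8 (mul) no-port MUL/MEM
  cy6 -> i9&i10 (ld and) pair
  cy7 -> i11&i12 (and and) pair

CYCLES = 8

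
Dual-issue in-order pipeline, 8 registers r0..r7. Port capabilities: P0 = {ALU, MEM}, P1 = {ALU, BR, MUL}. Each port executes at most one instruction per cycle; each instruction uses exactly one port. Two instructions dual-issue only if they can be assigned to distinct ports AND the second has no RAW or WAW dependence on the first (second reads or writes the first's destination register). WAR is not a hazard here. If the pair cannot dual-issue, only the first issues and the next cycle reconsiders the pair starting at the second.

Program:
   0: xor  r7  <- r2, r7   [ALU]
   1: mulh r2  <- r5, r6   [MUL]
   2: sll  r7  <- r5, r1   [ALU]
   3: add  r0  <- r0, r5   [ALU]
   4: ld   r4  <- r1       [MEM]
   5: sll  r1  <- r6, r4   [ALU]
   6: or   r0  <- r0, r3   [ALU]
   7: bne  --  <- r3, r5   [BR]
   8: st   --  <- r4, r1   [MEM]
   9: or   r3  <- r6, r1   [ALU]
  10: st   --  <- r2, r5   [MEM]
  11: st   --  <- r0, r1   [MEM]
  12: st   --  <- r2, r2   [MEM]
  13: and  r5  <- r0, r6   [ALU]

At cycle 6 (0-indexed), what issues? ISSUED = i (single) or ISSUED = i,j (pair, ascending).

c0: i0&i1 xor.ALU+mulh.MUL  dual
c1: i2&i3 sll.ALU+add.ALU  dual
c2: i4 ld.MEM  RAW r4
c3: i5&i6 sll.ALU+or.ALU  dual
c4: i7&i8 bne.BR+st.MEM  dual
c5: i9&i10 or.ALU+st.MEM  dual
c6: i11 st.MEM  no-port MEM/MEM
c7: i12&i13 st.MEM+and.ALU  dual

ISSUED = 11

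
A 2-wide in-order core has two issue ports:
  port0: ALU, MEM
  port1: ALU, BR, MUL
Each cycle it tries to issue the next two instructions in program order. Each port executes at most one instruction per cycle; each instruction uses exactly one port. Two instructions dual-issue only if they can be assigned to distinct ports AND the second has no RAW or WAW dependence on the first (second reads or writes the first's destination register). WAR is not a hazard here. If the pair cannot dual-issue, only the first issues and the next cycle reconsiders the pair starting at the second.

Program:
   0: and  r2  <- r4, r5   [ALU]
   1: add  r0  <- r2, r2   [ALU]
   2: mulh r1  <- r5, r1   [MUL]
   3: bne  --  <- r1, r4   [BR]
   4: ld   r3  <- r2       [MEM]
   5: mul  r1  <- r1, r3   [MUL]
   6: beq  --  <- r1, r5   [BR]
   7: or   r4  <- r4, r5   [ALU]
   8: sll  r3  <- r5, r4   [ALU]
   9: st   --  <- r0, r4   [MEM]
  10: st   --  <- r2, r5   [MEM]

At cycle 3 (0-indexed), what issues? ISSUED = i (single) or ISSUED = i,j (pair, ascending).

c0: i0 and  RAW r2
c1: i1&i2 add/mulh  pair
c2: i3&i4 bne/ld  pair
c3: i5 mul  no-port MUL/BR
c4: i6&i7 beq/or  pair
c5: i8&i9 sll/st  pair
c6: i10 st  tail

ISSUED = 5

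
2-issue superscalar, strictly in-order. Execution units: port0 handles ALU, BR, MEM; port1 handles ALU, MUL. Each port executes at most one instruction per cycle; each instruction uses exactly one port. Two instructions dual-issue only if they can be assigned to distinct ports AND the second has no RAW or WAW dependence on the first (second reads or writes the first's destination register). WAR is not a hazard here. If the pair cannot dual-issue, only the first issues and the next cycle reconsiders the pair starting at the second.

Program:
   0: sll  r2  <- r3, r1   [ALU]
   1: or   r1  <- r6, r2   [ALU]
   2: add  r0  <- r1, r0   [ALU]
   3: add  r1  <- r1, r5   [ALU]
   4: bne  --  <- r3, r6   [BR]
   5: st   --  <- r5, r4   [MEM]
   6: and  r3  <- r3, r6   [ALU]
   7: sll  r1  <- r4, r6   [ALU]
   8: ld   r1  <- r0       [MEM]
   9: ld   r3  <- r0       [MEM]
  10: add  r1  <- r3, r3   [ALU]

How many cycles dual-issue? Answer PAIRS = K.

0. sll.ALU @i0  | RAW r2
1. or.ALU @i1  | RAW r1
2. add.ALU+add.ALU @i2/i3  | 2-wide
3. bne.BR @i4  | no-port BR/MEM
4. st.MEM+and.ALU @i5/i6  | 2-wide
5. sll.ALU @i7  | WAW r1
6. ld.MEM @i8  | no-port MEM/MEM
7. ld.MEM @i9  | RAW r3
8. add.ALU @i10  | tail

PAIRS = 2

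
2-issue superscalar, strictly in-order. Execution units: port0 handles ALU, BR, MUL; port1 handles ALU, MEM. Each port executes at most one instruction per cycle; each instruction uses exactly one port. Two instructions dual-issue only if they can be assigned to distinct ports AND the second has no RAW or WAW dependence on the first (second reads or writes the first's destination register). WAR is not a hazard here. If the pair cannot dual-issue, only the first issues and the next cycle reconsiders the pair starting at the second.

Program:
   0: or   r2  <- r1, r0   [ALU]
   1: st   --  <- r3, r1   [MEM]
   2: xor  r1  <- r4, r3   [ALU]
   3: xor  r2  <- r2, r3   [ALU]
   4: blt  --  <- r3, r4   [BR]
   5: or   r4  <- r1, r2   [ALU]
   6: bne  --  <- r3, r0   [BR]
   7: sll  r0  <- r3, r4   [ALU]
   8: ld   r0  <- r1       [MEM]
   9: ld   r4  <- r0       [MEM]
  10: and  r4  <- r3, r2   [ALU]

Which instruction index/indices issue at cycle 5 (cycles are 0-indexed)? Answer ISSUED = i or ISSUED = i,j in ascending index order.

0. or st @i0+i1  | pair
1. xor xor @i2+i3  | pair
2. blt or @i4+i5  | pair
3. bne sll @i6+i7  | pair
4. ld @i8  | no-port MEM/MEM
5. ld @i9  | WAW r4
6. and @i10  | tail

ISSUED = 9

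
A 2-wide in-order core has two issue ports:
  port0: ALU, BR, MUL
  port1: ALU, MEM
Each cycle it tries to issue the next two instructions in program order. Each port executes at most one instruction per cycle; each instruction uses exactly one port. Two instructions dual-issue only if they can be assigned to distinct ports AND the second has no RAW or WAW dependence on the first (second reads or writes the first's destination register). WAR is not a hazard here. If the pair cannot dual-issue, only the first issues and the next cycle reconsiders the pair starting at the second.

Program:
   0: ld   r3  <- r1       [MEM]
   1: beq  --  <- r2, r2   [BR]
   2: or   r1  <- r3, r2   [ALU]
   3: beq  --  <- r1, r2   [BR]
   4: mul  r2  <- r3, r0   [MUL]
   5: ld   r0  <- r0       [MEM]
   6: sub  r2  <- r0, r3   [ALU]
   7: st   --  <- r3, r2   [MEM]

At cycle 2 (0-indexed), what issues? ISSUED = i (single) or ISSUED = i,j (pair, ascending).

#0 head=0: ld.MEM/beq.BR i0+i1 dual
#1 head=2: or.ALU i2 RAW r1
#2 head=3: beq.BR i3 no-port BR/MUL
#3 head=4: mul.MUL/ld.MEM i4+i5 dual
#4 head=6: sub.ALU i6 RAW r2
#5 head=7: st.MEM i7 tail

ISSUED = 3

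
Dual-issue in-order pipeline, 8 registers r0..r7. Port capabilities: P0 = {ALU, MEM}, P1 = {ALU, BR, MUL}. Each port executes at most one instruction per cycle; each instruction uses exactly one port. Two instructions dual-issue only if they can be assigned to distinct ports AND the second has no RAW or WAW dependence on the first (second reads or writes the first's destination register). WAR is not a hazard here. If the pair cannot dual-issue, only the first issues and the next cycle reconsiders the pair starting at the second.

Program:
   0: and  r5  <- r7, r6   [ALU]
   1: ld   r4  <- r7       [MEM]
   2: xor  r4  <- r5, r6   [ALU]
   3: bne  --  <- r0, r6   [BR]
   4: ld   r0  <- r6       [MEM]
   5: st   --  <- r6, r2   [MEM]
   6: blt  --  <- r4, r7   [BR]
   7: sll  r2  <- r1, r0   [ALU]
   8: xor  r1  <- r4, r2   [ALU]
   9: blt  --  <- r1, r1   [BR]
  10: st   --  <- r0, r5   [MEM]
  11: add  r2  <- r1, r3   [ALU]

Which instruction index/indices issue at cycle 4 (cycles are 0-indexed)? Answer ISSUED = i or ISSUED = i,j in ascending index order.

ISSUED = 7

t=0 i0&i1:and+ld ; pair
t=1 i2&i3:xor+bne ; pair
t=2 i4:ld ; no-port MEM/MEM
t=3 i5&i6:st+blt ; pair
t=4 i7:sll ; RAW r2
t=5 i8:xor ; RAW r1
t=6 i9&i10:blt+st ; pair
t=7 i11:add ; tail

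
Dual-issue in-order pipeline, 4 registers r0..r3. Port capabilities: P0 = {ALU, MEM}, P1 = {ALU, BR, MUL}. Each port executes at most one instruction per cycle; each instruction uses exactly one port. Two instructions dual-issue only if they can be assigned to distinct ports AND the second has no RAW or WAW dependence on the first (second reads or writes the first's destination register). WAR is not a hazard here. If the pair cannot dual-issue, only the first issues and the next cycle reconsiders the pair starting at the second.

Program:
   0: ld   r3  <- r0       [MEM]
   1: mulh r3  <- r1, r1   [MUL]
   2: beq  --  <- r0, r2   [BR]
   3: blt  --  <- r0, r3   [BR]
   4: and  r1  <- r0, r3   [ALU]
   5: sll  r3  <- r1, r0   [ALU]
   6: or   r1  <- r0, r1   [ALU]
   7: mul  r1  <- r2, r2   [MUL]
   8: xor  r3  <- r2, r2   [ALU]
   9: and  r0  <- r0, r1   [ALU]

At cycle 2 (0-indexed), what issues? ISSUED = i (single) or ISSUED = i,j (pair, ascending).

#0 head=0: ld.MEM i0 WAW r3
#1 head=1: mulh.MUL i1 no-port MUL/BR
#2 head=2: beq.BR i2 no-port BR/BR
#3 head=3: blt.BR and.ALU i3&i4 2-wide
#4 head=5: sll.ALU or.ALU i5&i6 2-wide
#5 head=7: mul.MUL xor.ALU i7&i8 2-wide
#6 head=9: and.ALU i9 tail

ISSUED = 2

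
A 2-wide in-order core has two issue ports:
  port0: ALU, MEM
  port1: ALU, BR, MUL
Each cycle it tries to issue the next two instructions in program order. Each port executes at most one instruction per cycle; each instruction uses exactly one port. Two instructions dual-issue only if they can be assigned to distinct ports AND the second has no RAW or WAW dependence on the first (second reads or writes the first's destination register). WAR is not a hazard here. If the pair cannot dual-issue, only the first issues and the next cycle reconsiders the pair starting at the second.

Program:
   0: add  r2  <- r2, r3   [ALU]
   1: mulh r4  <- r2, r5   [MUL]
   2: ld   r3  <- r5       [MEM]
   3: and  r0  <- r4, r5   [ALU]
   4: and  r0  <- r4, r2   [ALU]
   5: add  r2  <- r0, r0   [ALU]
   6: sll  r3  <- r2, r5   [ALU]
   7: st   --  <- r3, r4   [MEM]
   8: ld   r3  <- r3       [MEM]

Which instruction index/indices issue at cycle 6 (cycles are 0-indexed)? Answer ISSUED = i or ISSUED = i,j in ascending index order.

c0: i0 add  RAW r2
c1: i1+i2 mulh;ld  dual
c2: i3 and  WAW r0
c3: i4 and  RAW r0
c4: i5 add  RAW r2
c5: i6 sll  RAW r3
c6: i7 st  no-port MEM/MEM
c7: i8 ld  tail

ISSUED = 7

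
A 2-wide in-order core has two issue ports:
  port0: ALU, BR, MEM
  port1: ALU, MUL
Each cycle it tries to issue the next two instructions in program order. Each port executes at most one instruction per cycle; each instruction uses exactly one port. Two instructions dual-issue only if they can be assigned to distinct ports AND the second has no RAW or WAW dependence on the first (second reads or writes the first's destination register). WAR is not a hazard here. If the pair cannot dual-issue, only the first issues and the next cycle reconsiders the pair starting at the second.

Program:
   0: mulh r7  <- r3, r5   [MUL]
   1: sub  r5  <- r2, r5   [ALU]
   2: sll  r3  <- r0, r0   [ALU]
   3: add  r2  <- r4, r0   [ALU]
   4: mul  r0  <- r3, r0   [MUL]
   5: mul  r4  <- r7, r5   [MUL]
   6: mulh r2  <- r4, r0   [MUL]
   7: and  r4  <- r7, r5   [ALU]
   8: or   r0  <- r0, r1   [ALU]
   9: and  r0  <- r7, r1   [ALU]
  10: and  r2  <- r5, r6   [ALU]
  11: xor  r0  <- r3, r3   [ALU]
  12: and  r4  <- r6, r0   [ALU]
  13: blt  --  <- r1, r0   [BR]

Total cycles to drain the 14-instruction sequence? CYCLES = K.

c0: i0+i1 mulh.MUL+sub.ALU  2-wide
c1: i2+i3 sll.ALU+add.ALU  2-wide
c2: i4 mul.MUL  no-port MUL/MUL
c3: i5 mul.MUL  no-port MUL/MUL
c4: i6+i7 mulh.MUL+and.ALU  2-wide
c5: i8 or.ALU  WAW r0
c6: i9+i10 and.ALU+and.ALU  2-wide
c7: i11 xor.ALU  RAW r0
c8: i12+i13 and.ALU+blt.BR  2-wide

CYCLES = 9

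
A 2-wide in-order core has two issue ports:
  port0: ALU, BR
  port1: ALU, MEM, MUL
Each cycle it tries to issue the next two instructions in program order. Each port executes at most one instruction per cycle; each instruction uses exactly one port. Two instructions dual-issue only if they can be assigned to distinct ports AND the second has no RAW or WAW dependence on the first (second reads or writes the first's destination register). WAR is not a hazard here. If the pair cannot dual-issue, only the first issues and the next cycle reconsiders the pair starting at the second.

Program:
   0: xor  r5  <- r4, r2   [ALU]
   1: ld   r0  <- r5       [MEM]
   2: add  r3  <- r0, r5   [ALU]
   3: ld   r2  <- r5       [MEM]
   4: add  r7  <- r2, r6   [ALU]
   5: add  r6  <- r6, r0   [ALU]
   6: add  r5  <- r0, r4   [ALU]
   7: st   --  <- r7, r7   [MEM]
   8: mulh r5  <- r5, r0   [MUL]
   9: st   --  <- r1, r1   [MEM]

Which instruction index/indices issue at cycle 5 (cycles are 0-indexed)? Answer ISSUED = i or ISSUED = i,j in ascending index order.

  cy0 -> i0 (xor) RAW r5
  cy1 -> i1 (ld) RAW r0
  cy2 -> i2/i3 (add/ld) 2-wide
  cy3 -> i4/i5 (add/add) 2-wide
  cy4 -> i6/i7 (add/st) 2-wide
  cy5 -> i8 (mulh) no-port MUL/MEM
  cy6 -> i9 (st) tail

ISSUED = 8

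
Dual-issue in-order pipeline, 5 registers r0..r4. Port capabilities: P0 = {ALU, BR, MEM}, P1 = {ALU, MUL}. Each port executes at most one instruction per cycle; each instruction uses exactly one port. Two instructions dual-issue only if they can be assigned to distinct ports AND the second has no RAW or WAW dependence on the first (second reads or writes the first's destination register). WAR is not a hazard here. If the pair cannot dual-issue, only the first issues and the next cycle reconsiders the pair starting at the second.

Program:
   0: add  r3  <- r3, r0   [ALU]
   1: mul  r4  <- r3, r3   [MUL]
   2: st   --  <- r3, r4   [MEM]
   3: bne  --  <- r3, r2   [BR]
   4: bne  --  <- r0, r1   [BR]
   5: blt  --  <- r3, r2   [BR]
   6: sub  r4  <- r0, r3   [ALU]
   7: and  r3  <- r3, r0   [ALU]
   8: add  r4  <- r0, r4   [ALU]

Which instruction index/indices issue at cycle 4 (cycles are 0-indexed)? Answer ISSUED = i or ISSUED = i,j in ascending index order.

  cy0 -> i0 (add.ALU) RAW r3
  cy1 -> i1 (mul.MUL) RAW r4
  cy2 -> i2 (st.MEM) no-port MEM/BR
  cy3 -> i3 (bne.BR) no-port BR/BR
  cy4 -> i4 (bne.BR) no-port BR/BR
  cy5 -> i5/i6 (blt.BR/sub.ALU) 2-wide
  cy6 -> i7/i8 (and.ALU/add.ALU) 2-wide

ISSUED = 4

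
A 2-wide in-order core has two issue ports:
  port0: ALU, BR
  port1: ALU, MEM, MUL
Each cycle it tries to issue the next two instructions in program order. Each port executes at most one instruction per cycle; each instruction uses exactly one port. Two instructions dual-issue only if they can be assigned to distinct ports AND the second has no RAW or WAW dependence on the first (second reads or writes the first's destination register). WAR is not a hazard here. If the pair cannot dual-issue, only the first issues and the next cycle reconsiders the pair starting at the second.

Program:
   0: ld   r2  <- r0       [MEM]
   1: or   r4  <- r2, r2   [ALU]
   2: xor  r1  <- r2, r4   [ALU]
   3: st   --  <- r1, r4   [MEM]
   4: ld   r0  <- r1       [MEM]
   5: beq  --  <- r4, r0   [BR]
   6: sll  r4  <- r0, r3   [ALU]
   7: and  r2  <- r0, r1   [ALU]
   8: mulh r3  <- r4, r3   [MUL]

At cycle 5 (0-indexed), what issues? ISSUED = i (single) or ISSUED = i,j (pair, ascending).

ISSUED = 5,6

  cy0 -> i0 (ld) RAW r2
  cy1 -> i1 (or) RAW r4
  cy2 -> i2 (xor) RAW r1
  cy3 -> i3 (st) no-port MEM/MEM
  cy4 -> i4 (ld) RAW r0
  cy5 -> i5/i6 (beq sll) dual
  cy6 -> i7/i8 (and mulh) dual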